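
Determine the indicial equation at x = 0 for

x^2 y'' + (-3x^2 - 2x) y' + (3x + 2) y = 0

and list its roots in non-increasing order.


Divide by x^2 to reach normal form y'' + P_1(x) y' + P_2(x) y = 0 with P_1(x) = -3 - 2/x and P_2(x) = 3/x + 2/x^2.
x = 0 is a singular point because the y'-coefficient -3 - 2/x has a pole at x = 0 and the y-coefficient 3/x + 2/x^2 has a pole at x = 0.
It is a regular singular point because x P_1(x) = p(x) = -3x - 2 and x^2 P_2(x) = q(x) = 3x + 2 are polynomials, hence analytic at x = 0.
p(0) = -2,  q(0) = 2.
Indicial equation: r(r-1) + p(0) r + q(0) = 0, i.e. r^2 + (p(0) - 1) r + q(0) = 0, i.e. r^2 - 3 r + 2 = 0.
Discriminant: (-3)^2 - 4(2) = 1, so r = (3 ± 1)/2.
Solving: r_1 = 2, r_2 = 1.

indicial: r^2 - 3 r + 2 = 0; roots r_1 = 2, r_2 = 1


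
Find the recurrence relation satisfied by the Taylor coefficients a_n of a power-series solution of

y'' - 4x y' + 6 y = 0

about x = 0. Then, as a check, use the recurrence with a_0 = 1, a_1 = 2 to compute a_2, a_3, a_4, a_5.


Substitute y = sum_n a_n x^n.
y''(x) has coefficient (n+2)(n+1) a_{n+2} at x^n;
-4 x y'(x) has coefficient -4 n a_n at x^n (shift);
6 y(x) has coefficient 6 a_n at x^n.
Matching x^n: (n+2)(n+1) a_{n+2} + (-4n + 6) a_n = 0.
Thus a_{n+2} = (4n - 6) / ((n+1)(n+2)) * a_n.

Check with a_0 = 1, a_1 = 2 (apply the recurrence for n = 0, 1, 2, 3): a_0 = 1, a_1 = 2, a_2 = -3, a_3 = -2/3, a_4 = -1/2, a_5 = -1/5.

a_(n+2) = (4n - 6) / ((n+1)(n+2)) * a_n; check: a_0 = 1, a_1 = 2, a_2 = -3, a_3 = -2/3, a_4 = -1/2, a_5 = -1/5


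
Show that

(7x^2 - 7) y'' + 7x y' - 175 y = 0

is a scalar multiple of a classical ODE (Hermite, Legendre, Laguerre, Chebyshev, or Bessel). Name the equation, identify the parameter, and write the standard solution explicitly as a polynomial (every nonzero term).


All three coefficients share the factor -7; dividing through by -7 gives  (1 - x^2) y'' - x y' + 25 y = 0.
This matches the Chebyshev equation (1 - x^2) y'' - x y' + n^2 y = 0 (note the -x y' term, not -2x y') with n^2 = 25, so n = 5; the polynomial solution is T_5(x).
With y = sum_k a_k x^k, matching x^k gives (k+2)(k+1) a_{k+2} = (k^2 - n^2) a_k = (k - 5)(k + 5) a_k. The right side vanishes at k = 5, so the series with the parity of 5 terminates at degree 5.
Standard normalization: leading coefficient of T_n is 2^(n-1), so a_5 = 2^4 = 16. Work downward with a_k = (k+1)(k+2) a_{k+2} / ((k - 5)(k + 5)):
  a_3 = (4)(5)(16) / ((3 - 5)(3 + 5)) = 320/(-16) = -20
  a_1 = (2)(3)(-20) / ((1 - 5)(1 + 5)) = -120/(-24) = 5
Hence T_5(x) = 16 x^5 - 20 x^3 + 5 x.

T_5(x); series = 16 x^5 - 20 x^3 + 5 x


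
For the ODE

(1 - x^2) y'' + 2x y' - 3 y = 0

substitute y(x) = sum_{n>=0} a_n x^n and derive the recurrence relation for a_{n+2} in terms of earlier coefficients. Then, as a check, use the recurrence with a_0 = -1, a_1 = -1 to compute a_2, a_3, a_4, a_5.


Substitute y = sum_n a_n x^n.
(1 - 1 x^2) y'' contributes (n+2)(n+1) a_{n+2} - n(n-1) a_n at x^n.
2 x y'(x) contributes 2 n a_n at x^n.
-3 y(x) contributes -3 a_n at x^n.
Matching x^n: (n+2)(n+1) a_{n+2} + (-n(n-1) + 2 n - 3) a_n = 0.
Thus a_{n+2} = (n(n-1) - 2 n + 3) / ((n+1)(n+2)) * a_n.

Check with a_0 = -1, a_1 = -1 (apply the recurrence for n = 0, 1, 2, 3): a_0 = -1, a_1 = -1, a_2 = -3/2, a_3 = -1/6, a_4 = -1/8, a_5 = -1/40.

a_(n+2) = (n(n-1) - 2 n + 3) / ((n+1)(n+2)) * a_n; check: a_0 = -1, a_1 = -1, a_2 = -3/2, a_3 = -1/6, a_4 = -1/8, a_5 = -1/40


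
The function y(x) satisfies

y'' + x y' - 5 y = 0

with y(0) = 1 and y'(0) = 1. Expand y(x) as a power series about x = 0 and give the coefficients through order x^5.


Ansatz: y(x) = sum_{n>=0} a_n x^n, so y'(x) = sum_{n>=1} n a_n x^(n-1) and y''(x) = sum_{n>=2} n(n-1) a_n x^(n-2).
Substitute into P(x) y'' + Q(x) y' + R(x) y = 0 with P(x) = 1, Q(x) = x, R(x) = -5, and match powers of x.
Initial conditions: a_0 = 1, a_1 = 1.
Setting the coefficient of each power of x to zero and solving order by order (substituting the coefficients already found):
  x^0: 2 a_2 - 5 a_0 = 0  ->  2 a_2 = 5 a_0 = 5  ->  a_2 = 5/2
  x^1: 6 a_3 - 4 a_1 = 0  ->  6 a_3 = 4 a_1 = 4  ->  a_3 = 2/3
  x^2: 12 a_4 - 3 a_2 = 0  ->  12 a_4 = 3 a_2 = 15/2  ->  a_4 = 5/8
  x^3: 20 a_5 - 2 a_3 = 0  ->  20 a_5 = 2 a_3 = 4/3  ->  a_5 = 1/15
Truncated series: y(x) = 1 + x + (5/2) x^2 + (2/3) x^3 + (5/8) x^4 + (1/15) x^5 + O(x^6).

a_0 = 1; a_1 = 1; a_2 = 5/2; a_3 = 2/3; a_4 = 5/8; a_5 = 1/15


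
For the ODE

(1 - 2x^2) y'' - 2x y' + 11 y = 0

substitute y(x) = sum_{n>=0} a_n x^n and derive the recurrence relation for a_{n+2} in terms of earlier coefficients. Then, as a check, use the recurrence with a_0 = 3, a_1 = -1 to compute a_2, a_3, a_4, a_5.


Substitute y = sum_n a_n x^n.
(1 - 2 x^2) y'' contributes (n+2)(n+1) a_{n+2} - 2 n(n-1) a_n at x^n.
-2 x y'(x) contributes -2 n a_n at x^n.
11 y(x) contributes 11 a_n at x^n.
Matching x^n: (n+2)(n+1) a_{n+2} + (-2 n(n-1) - 2 n + 11) a_n = 0.
Thus a_{n+2} = (2 n(n-1) + 2 n - 11) / ((n+1)(n+2)) * a_n.

Check with a_0 = 3, a_1 = -1 (apply the recurrence for n = 0, 1, 2, 3): a_0 = 3, a_1 = -1, a_2 = -33/2, a_3 = 3/2, a_4 = 33/8, a_5 = 21/40.

a_(n+2) = (2 n(n-1) + 2 n - 11) / ((n+1)(n+2)) * a_n; check: a_0 = 3, a_1 = -1, a_2 = -33/2, a_3 = 3/2, a_4 = 33/8, a_5 = 21/40


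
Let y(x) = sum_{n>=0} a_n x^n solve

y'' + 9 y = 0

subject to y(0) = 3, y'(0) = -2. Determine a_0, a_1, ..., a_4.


Ansatz: y(x) = sum_{n>=0} a_n x^n, so y'(x) = sum_{n>=1} n a_n x^(n-1) and y''(x) = sum_{n>=2} n(n-1) a_n x^(n-2).
Substitute into P(x) y'' + Q(x) y' + R(x) y = 0 with P(x) = 1, Q(x) = 0, R(x) = 9, and match powers of x.
Initial conditions: a_0 = 3, a_1 = -2.
Setting the coefficient of each power of x to zero and solving order by order (substituting the coefficients already found):
  x^0: 2 a_2 + 9 a_0 = 0  ->  2 a_2 = -9 a_0 = -27  ->  a_2 = -27/2
  x^1: 6 a_3 + 9 a_1 = 0  ->  6 a_3 = -9 a_1 = 18  ->  a_3 = 3
  x^2: 12 a_4 + 9 a_2 = 0  ->  12 a_4 = -9 a_2 = 243/2  ->  a_4 = 81/8
Truncated series: y(x) = 3 - 2 x - (27/2) x^2 + 3 x^3 + (81/8) x^4 + O(x^5).

a_0 = 3; a_1 = -2; a_2 = -27/2; a_3 = 3; a_4 = 81/8


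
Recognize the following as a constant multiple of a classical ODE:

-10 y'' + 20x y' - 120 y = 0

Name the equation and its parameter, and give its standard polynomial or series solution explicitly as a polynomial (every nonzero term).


All three coefficients share the factor -10; dividing through by -10 gives  y'' - 2x y' + 12 y = 0.
This matches the Hermite equation y'' - 2x y' + 2n y = 0 with 2n = 12, so n = 6; the polynomial solution is H_6(x).
With y = sum_k a_k x^k, matching x^k gives (k+2)(k+1) a_{k+2} = 2(k - n) a_k = 2(k - 6) a_k. The right side vanishes at k = 6, so the series with the parity of 6 terminates at degree 6.
Standard normalization: leading coefficient of H_n is 2^n, so a_6 = 2^6 = 64. Work downward with a_k = (k+1)(k+2) a_{k+2} / (2(k - n)):
  a_4 = (5)(6)(64) / (2(4 - 6)) = 1920/(-4) = -480
  a_2 = (3)(4)(-480) / (2(2 - 6)) = -5760/(-8) = 720
  a_0 = (1)(2)(720) / (2(0 - 6)) = 1440/(-12) = -120
Hence H_6(x) = 64 x^6 - 480 x^4 + 720 x^2 - 120.

H_6(x); series = 64 x^6 - 480 x^4 + 720 x^2 - 120


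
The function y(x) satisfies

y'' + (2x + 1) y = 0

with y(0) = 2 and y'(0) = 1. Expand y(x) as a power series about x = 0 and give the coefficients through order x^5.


Ansatz: y(x) = sum_{n>=0} a_n x^n, so y'(x) = sum_{n>=1} n a_n x^(n-1) and y''(x) = sum_{n>=2} n(n-1) a_n x^(n-2).
Substitute into P(x) y'' + Q(x) y' + R(x) y = 0 with P(x) = 1, Q(x) = 0, R(x) = 2x + 1, and match powers of x.
Initial conditions: a_0 = 2, a_1 = 1.
Setting the coefficient of each power of x to zero and solving order by order (substituting the coefficients already found):
  x^0: 2 a_2 + a_0 = 0  ->  2 a_2 = -a_0 = -2  ->  a_2 = -1
  x^1: 6 a_3 + a_1 + 2 a_0 = 0  ->  6 a_3 = -a_1 - 2 a_0 = -5  ->  a_3 = -5/6
  x^2: 12 a_4 + a_2 + 2 a_1 = 0  ->  12 a_4 = -a_2 - 2 a_1 = -1  ->  a_4 = -1/12
  x^3: 20 a_5 + a_3 + 2 a_2 = 0  ->  20 a_5 = -a_3 - 2 a_2 = 17/6  ->  a_5 = 17/120
Truncated series: y(x) = 2 + x - x^2 - (5/6) x^3 - (1/12) x^4 + (17/120) x^5 + O(x^6).

a_0 = 2; a_1 = 1; a_2 = -1; a_3 = -5/6; a_4 = -1/12; a_5 = 17/120


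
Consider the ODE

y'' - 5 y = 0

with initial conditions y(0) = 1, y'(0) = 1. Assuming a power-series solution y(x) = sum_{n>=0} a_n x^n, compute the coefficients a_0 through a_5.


Ansatz: y(x) = sum_{n>=0} a_n x^n, so y'(x) = sum_{n>=1} n a_n x^(n-1) and y''(x) = sum_{n>=2} n(n-1) a_n x^(n-2).
Substitute into P(x) y'' + Q(x) y' + R(x) y = 0 with P(x) = 1, Q(x) = 0, R(x) = -5, and match powers of x.
Initial conditions: a_0 = 1, a_1 = 1.
Setting the coefficient of each power of x to zero and solving order by order (substituting the coefficients already found):
  x^0: 2 a_2 - 5 a_0 = 0  ->  2 a_2 = 5 a_0 = 5  ->  a_2 = 5/2
  x^1: 6 a_3 - 5 a_1 = 0  ->  6 a_3 = 5 a_1 = 5  ->  a_3 = 5/6
  x^2: 12 a_4 - 5 a_2 = 0  ->  12 a_4 = 5 a_2 = 25/2  ->  a_4 = 25/24
  x^3: 20 a_5 - 5 a_3 = 0  ->  20 a_5 = 5 a_3 = 25/6  ->  a_5 = 5/24
Truncated series: y(x) = 1 + x + (5/2) x^2 + (5/6) x^3 + (25/24) x^4 + (5/24) x^5 + O(x^6).

a_0 = 1; a_1 = 1; a_2 = 5/2; a_3 = 5/6; a_4 = 25/24; a_5 = 5/24


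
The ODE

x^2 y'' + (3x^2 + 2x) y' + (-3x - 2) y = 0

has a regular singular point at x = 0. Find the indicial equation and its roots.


Divide by x^2 to reach normal form y'' + P_1(x) y' + P_2(x) y = 0 with P_1(x) = 3 + 2/x and P_2(x) = -3/x - 2/x^2.
x = 0 is a singular point because the y'-coefficient 3 + 2/x has a pole at x = 0 and the y-coefficient -3/x - 2/x^2 has a pole at x = 0.
It is a regular singular point because x P_1(x) = p(x) = 3x + 2 and x^2 P_2(x) = q(x) = -3x - 2 are polynomials, hence analytic at x = 0.
p(0) = 2,  q(0) = -2.
Indicial equation: r(r-1) + p(0) r + q(0) = 0, i.e. r^2 + (p(0) - 1) r + q(0) = 0, i.e. r^2 + 1 r - 2 = 0.
Discriminant: (1)^2 - 4(-2) = 9, so r = (-1 ± 3)/2.
Solving: r_1 = 1, r_2 = -2.

indicial: r^2 + 1 r - 2 = 0; roots r_1 = 1, r_2 = -2


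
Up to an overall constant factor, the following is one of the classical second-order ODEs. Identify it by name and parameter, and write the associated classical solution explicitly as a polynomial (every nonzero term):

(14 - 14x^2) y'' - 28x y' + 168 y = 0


All three coefficients share the factor 14; dividing through by 14 gives  (1 - x^2) y'' - 2x y' + 12 y = 0.
This matches the Legendre equation (1 - x^2) y'' - 2x y' + n(n+1) y = 0 (note the -2x y' term) with n(n+1) = 12, so n = 3; the polynomial solution is P_3(x).
With y = sum_k a_k x^k, matching x^k gives (k+2)(k+1) a_{k+2} = [k(k+1) - n(n+1)] a_k = (k - 3)(k + 4) a_k. The right side vanishes at k = 3, so the series with the parity of 3 terminates at degree 3.
Standard normalization (P_n(1) = 1): leading coefficient (2n)!/(2^n (n!)^2) = 720/(8*36) = 5/2, so a_3 = 5/2. Work downward with a_k = (k+1)(k+2) a_{k+2} / ((k - 3)(k + 4)):
  a_1 = (2)(3)(5/2) / ((1 - 3)(1 + 4)) = 15/(-10) = -3/2
Hence P_3(x) = 5 x^3/2 - 3 x/2.

P_3(x); series = 5 x^3/2 - 3 x/2


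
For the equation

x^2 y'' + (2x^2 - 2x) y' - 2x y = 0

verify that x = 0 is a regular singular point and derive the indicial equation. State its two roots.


Divide by x^2 to reach normal form y'' + P_1(x) y' + P_2(x) y = 0 with P_1(x) = 2 - 2/x and P_2(x) = -2/x.
x = 0 is a singular point because the y'-coefficient 2 - 2/x has a pole at x = 0 and the y-coefficient -2/x has a pole at x = 0.
It is a regular singular point because x P_1(x) = p(x) = 2x - 2 and x^2 P_2(x) = q(x) = -2x are polynomials, hence analytic at x = 0.
p(0) = -2,  q(0) = 0.
Indicial equation: r(r-1) + p(0) r + q(0) = 0, i.e. r^2 + (p(0) - 1) r + q(0) = 0, i.e. r^2 - 3 r = 0.
Discriminant: (-3)^2 - 4(0) = 9, so r = (3 ± 3)/2.
Solving: r_1 = 3, r_2 = 0.

indicial: r^2 - 3 r = 0; roots r_1 = 3, r_2 = 0


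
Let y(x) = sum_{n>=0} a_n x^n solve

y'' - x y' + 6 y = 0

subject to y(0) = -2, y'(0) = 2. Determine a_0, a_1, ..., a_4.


Ansatz: y(x) = sum_{n>=0} a_n x^n, so y'(x) = sum_{n>=1} n a_n x^(n-1) and y''(x) = sum_{n>=2} n(n-1) a_n x^(n-2).
Substitute into P(x) y'' + Q(x) y' + R(x) y = 0 with P(x) = 1, Q(x) = -x, R(x) = 6, and match powers of x.
Initial conditions: a_0 = -2, a_1 = 2.
Setting the coefficient of each power of x to zero and solving order by order (substituting the coefficients already found):
  x^0: 2 a_2 + 6 a_0 = 0  ->  2 a_2 = -6 a_0 = 12  ->  a_2 = 6
  x^1: 6 a_3 + 5 a_1 = 0  ->  6 a_3 = -5 a_1 = -10  ->  a_3 = -5/3
  x^2: 12 a_4 + 4 a_2 = 0  ->  12 a_4 = -4 a_2 = -24  ->  a_4 = -2
Truncated series: y(x) = -2 + 2 x + 6 x^2 - (5/3) x^3 - 2 x^4 + O(x^5).

a_0 = -2; a_1 = 2; a_2 = 6; a_3 = -5/3; a_4 = -2


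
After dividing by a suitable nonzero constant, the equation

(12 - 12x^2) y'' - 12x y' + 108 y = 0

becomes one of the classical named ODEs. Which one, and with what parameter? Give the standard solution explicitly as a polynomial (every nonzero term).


All three coefficients share the factor 12; dividing through by 12 gives  (1 - x^2) y'' - x y' + 9 y = 0.
This matches the Chebyshev equation (1 - x^2) y'' - x y' + n^2 y = 0 (note the -x y' term, not -2x y') with n^2 = 9, so n = 3; the polynomial solution is T_3(x).
With y = sum_k a_k x^k, matching x^k gives (k+2)(k+1) a_{k+2} = (k^2 - n^2) a_k = (k - 3)(k + 3) a_k. The right side vanishes at k = 3, so the series with the parity of 3 terminates at degree 3.
Standard normalization: leading coefficient of T_n is 2^(n-1), so a_3 = 2^2 = 4. Work downward with a_k = (k+1)(k+2) a_{k+2} / ((k - 3)(k + 3)):
  a_1 = (2)(3)(4) / ((1 - 3)(1 + 3)) = 24/(-8) = -3
Hence T_3(x) = 4 x^3 - 3 x.

T_3(x); series = 4 x^3 - 3 x


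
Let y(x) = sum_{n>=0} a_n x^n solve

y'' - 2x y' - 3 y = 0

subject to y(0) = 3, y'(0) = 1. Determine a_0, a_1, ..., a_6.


Ansatz: y(x) = sum_{n>=0} a_n x^n, so y'(x) = sum_{n>=1} n a_n x^(n-1) and y''(x) = sum_{n>=2} n(n-1) a_n x^(n-2).
Substitute into P(x) y'' + Q(x) y' + R(x) y = 0 with P(x) = 1, Q(x) = -2x, R(x) = -3, and match powers of x.
Initial conditions: a_0 = 3, a_1 = 1.
Setting the coefficient of each power of x to zero and solving order by order (substituting the coefficients already found):
  x^0: 2 a_2 - 3 a_0 = 0  ->  2 a_2 = 3 a_0 = 9  ->  a_2 = 9/2
  x^1: 6 a_3 - 5 a_1 = 0  ->  6 a_3 = 5 a_1 = 5  ->  a_3 = 5/6
  x^2: 12 a_4 - 7 a_2 = 0  ->  12 a_4 = 7 a_2 = 63/2  ->  a_4 = 21/8
  x^3: 20 a_5 - 9 a_3 = 0  ->  20 a_5 = 9 a_3 = 15/2  ->  a_5 = 3/8
  x^4: 30 a_6 - 11 a_4 = 0  ->  30 a_6 = 11 a_4 = 231/8  ->  a_6 = 77/80
Truncated series: y(x) = 3 + x + (9/2) x^2 + (5/6) x^3 + (21/8) x^4 + (3/8) x^5 + (77/80) x^6 + O(x^7).

a_0 = 3; a_1 = 1; a_2 = 9/2; a_3 = 5/6; a_4 = 21/8; a_5 = 3/8; a_6 = 77/80


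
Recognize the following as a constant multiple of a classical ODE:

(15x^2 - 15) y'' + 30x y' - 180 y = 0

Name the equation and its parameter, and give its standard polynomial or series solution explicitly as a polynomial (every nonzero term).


All three coefficients share the factor -15; dividing through by -15 gives  (1 - x^2) y'' - 2x y' + 12 y = 0.
This matches the Legendre equation (1 - x^2) y'' - 2x y' + n(n+1) y = 0 (note the -2x y' term) with n(n+1) = 12, so n = 3; the polynomial solution is P_3(x).
With y = sum_k a_k x^k, matching x^k gives (k+2)(k+1) a_{k+2} = [k(k+1) - n(n+1)] a_k = (k - 3)(k + 4) a_k. The right side vanishes at k = 3, so the series with the parity of 3 terminates at degree 3.
Standard normalization (P_n(1) = 1): leading coefficient (2n)!/(2^n (n!)^2) = 720/(8*36) = 5/2, so a_3 = 5/2. Work downward with a_k = (k+1)(k+2) a_{k+2} / ((k - 3)(k + 4)):
  a_1 = (2)(3)(5/2) / ((1 - 3)(1 + 4)) = 15/(-10) = -3/2
Hence P_3(x) = 5 x^3/2 - 3 x/2.

P_3(x); series = 5 x^3/2 - 3 x/2


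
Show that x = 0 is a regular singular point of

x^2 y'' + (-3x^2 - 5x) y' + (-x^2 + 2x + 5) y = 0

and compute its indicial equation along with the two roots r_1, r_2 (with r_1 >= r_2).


Divide by x^2 to reach normal form y'' + P_1(x) y' + P_2(x) y = 0 with P_1(x) = -3 - 5/x and P_2(x) = -1 + 2/x + 5/x^2.
x = 0 is a singular point because the y'-coefficient -3 - 5/x has a pole at x = 0 and the y-coefficient -1 + 2/x + 5/x^2 has a pole at x = 0.
It is a regular singular point because x P_1(x) = p(x) = -3x - 5 and x^2 P_2(x) = q(x) = -x^2 + 2x + 5 are polynomials, hence analytic at x = 0.
p(0) = -5,  q(0) = 5.
Indicial equation: r(r-1) + p(0) r + q(0) = 0, i.e. r^2 + (p(0) - 1) r + q(0) = 0, i.e. r^2 - 6 r + 5 = 0.
Discriminant: (-6)^2 - 4(5) = 16, so r = (6 ± 4)/2.
Solving: r_1 = 5, r_2 = 1.

indicial: r^2 - 6 r + 5 = 0; roots r_1 = 5, r_2 = 1


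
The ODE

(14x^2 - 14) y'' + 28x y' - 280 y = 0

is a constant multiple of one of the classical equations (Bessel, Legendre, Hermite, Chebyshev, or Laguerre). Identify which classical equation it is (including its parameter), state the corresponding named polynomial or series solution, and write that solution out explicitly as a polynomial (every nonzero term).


All three coefficients share the factor -14; dividing through by -14 gives  (1 - x^2) y'' - 2x y' + 20 y = 0.
This matches the Legendre equation (1 - x^2) y'' - 2x y' + n(n+1) y = 0 (note the -2x y' term) with n(n+1) = 20, so n = 4; the polynomial solution is P_4(x).
With y = sum_k a_k x^k, matching x^k gives (k+2)(k+1) a_{k+2} = [k(k+1) - n(n+1)] a_k = (k - 4)(k + 5) a_k. The right side vanishes at k = 4, so the series with the parity of 4 terminates at degree 4.
Standard normalization (P_n(1) = 1): leading coefficient (2n)!/(2^n (n!)^2) = 40320/(16*576) = 35/8, so a_4 = 35/8. Work downward with a_k = (k+1)(k+2) a_{k+2} / ((k - 4)(k + 5)):
  a_2 = (3)(4)(35/8) / ((2 - 4)(2 + 5)) = (105/2)/(-14) = -15/4
  a_0 = (1)(2)(-15/4) / ((0 - 4)(0 + 5)) = (-15/2)/(-20) = 3/8
Hence P_4(x) = 35 x^4/8 - 15 x^2/4 + 3/8.

P_4(x); series = 35 x^4/8 - 15 x^2/4 + 3/8


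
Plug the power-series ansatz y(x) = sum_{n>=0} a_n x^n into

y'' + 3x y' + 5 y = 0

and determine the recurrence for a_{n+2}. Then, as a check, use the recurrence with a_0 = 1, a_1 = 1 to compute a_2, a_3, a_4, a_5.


Substitute y = sum_n a_n x^n.
y''(x) has coefficient (n+2)(n+1) a_{n+2} at x^n;
3 x y'(x) has coefficient 3 n a_n at x^n (shift);
5 y(x) has coefficient 5 a_n at x^n.
Matching x^n: (n+2)(n+1) a_{n+2} + (3n + 5) a_n = 0.
Thus a_{n+2} = (-3n - 5) / ((n+1)(n+2)) * a_n.

Check with a_0 = 1, a_1 = 1 (apply the recurrence for n = 0, 1, 2, 3): a_0 = 1, a_1 = 1, a_2 = -5/2, a_3 = -4/3, a_4 = 55/24, a_5 = 14/15.

a_(n+2) = (-3n - 5) / ((n+1)(n+2)) * a_n; check: a_0 = 1, a_1 = 1, a_2 = -5/2, a_3 = -4/3, a_4 = 55/24, a_5 = 14/15


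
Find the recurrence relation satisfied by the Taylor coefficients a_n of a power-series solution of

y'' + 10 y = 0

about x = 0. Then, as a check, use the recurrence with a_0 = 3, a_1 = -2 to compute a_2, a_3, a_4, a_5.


Substitute y = sum_n a_n x^n into y'' + (const) y = 0.
y''(x) = sum_{n>=0} (n+2)(n+1) a_{n+2} x^n.
The ODE becomes sum_n [(n+2)(n+1) a_{n+2} + 10 a_n] x^n = 0.
Setting each coefficient to zero gives the recurrence:
  (n+2)(n+1) a_{n+2} + 10 a_n = 0,
  a_{n+2} = -10 / ((n+1)(n+2)) a_n.

Check with a_0 = 3, a_1 = -2 (apply the recurrence for n = 0, 1, 2, 3): a_0 = 3, a_1 = -2, a_2 = -15, a_3 = 10/3, a_4 = 25/2, a_5 = -5/3.

a_{n+2} = -10/((n+1)(n+2)) * a_n; check: a_0 = 3, a_1 = -2, a_2 = -15, a_3 = 10/3, a_4 = 25/2, a_5 = -5/3


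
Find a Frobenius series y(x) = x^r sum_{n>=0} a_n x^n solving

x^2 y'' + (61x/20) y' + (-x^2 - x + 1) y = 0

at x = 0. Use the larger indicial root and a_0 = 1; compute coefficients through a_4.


Write in Frobenius form y'' + (p(x)/x) y' + (q(x)/x^2) y = 0:
  p(x) = 61/20,  q(x) = -x^2 - x + 1.
Indicial equation: r(r-1) + (61/20) r + (1) = 0 -> roots r_1 = -4/5, r_2 = -5/4.
Take r = r_1 = -4/5. Let y(x) = x^r sum_{n>=0} a_n x^n with a_0 = 1.
Substitute y = x^r sum a_n x^n and match x^{r+n}. The recurrence is
  D(n) a_n - 1 a_{n-1} - 1 a_{n-2} = 0,  where D(n) = (r+n)(r+n-1) + (61/20)(r+n) + (1).
  a_n = [1 a_{n-1} + 1 a_{n-2}] / D(n).
Since the indicial polynomial factors as (r - r_1)(r - r_2), D(n) = (r_1 + n - r_1)(r_1 + n - r_2) = n(n + 9/20).
Evaluating step by step (a_0 = 1):
  n = 1: D(1) = 1(1 + 9/20) = 29/20; numerator = 1(1) = 1; a_1 = (1)/(29/20) = 20/29
  n = 2: D(2) = 2(2 + 9/20) = 49/10; numerator = 1(20/29) + 1(1) = 49/29; a_2 = (49/29)/(49/10) = 10/29
  n = 3: D(3) = 3(3 + 9/20) = 207/20; numerator = 1(10/29) + 1(20/29) = 30/29; a_3 = (30/29)/(207/20) = 200/2001
  n = 4: D(4) = 4(4 + 9/20) = 89/5; numerator = 1(200/2001) + 1(10/29) = 890/2001; a_4 = (890/2001)/(89/5) = 50/2001

r = -4/5; a_0 = 1; a_1 = 20/29; a_2 = 10/29; a_3 = 200/2001; a_4 = 50/2001


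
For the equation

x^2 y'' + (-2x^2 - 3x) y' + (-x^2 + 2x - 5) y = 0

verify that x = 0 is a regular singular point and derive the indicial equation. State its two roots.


Divide by x^2 to reach normal form y'' + P_1(x) y' + P_2(x) y = 0 with P_1(x) = -2 - 3/x and P_2(x) = -1 + 2/x - 5/x^2.
x = 0 is a singular point because the y'-coefficient -2 - 3/x has a pole at x = 0 and the y-coefficient -1 + 2/x - 5/x^2 has a pole at x = 0.
It is a regular singular point because x P_1(x) = p(x) = -2x - 3 and x^2 P_2(x) = q(x) = -x^2 + 2x - 5 are polynomials, hence analytic at x = 0.
p(0) = -3,  q(0) = -5.
Indicial equation: r(r-1) + p(0) r + q(0) = 0, i.e. r^2 + (p(0) - 1) r + q(0) = 0, i.e. r^2 - 4 r - 5 = 0.
Discriminant: (-4)^2 - 4(-5) = 36, so r = (4 ± 6)/2.
Solving: r_1 = 5, r_2 = -1.

indicial: r^2 - 4 r - 5 = 0; roots r_1 = 5, r_2 = -1


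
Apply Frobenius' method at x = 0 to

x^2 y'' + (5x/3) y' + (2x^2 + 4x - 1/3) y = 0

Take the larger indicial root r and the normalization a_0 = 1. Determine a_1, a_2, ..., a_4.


Write in Frobenius form y'' + (p(x)/x) y' + (q(x)/x^2) y = 0:
  p(x) = 5/3,  q(x) = 2x^2 + 4x - 1/3.
Indicial equation: r(r-1) + (5/3) r + (-1/3) = 0 -> roots r_1 = 1/3, r_2 = -1.
Take r = r_1 = 1/3. Let y(x) = x^r sum_{n>=0} a_n x^n with a_0 = 1.
Substitute y = x^r sum a_n x^n and match x^{r+n}. The recurrence is
  D(n) a_n + 4 a_{n-1} + 2 a_{n-2} = 0,  where D(n) = (r+n)(r+n-1) + (5/3)(r+n) + (-1/3).
  a_n = [-4 a_{n-1} - 2 a_{n-2}] / D(n).
Since the indicial polynomial factors as (r - r_1)(r - r_2), D(n) = (r_1 + n - r_1)(r_1 + n - r_2) = n(n + 4/3).
Evaluating step by step (a_0 = 1):
  n = 1: D(1) = 1(1 + 4/3) = 7/3; numerator = -4(1) = -4; a_1 = (-4)/(7/3) = -12/7
  n = 2: D(2) = 2(2 + 4/3) = 20/3; numerator = -4(-12/7) - 2(1) = 34/7; a_2 = (34/7)/(20/3) = 51/70
  n = 3: D(3) = 3(3 + 4/3) = 13; numerator = -4(51/70) - 2(-12/7) = 18/35; a_3 = (18/35)/(13) = 18/455
  n = 4: D(4) = 4(4 + 4/3) = 64/3; numerator = -4(18/455) - 2(51/70) = -21/13; a_4 = (-21/13)/(64/3) = -63/832

r = 1/3; a_0 = 1; a_1 = -12/7; a_2 = 51/70; a_3 = 18/455; a_4 = -63/832


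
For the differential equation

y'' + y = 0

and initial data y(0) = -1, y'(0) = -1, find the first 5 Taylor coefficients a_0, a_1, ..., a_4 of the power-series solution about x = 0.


Ansatz: y(x) = sum_{n>=0} a_n x^n, so y'(x) = sum_{n>=1} n a_n x^(n-1) and y''(x) = sum_{n>=2} n(n-1) a_n x^(n-2).
Substitute into P(x) y'' + Q(x) y' + R(x) y = 0 with P(x) = 1, Q(x) = 0, R(x) = 1, and match powers of x.
Initial conditions: a_0 = -1, a_1 = -1.
Setting the coefficient of each power of x to zero and solving order by order (substituting the coefficients already found):
  x^0: 2 a_2 + a_0 = 0  ->  2 a_2 = -a_0 = 1  ->  a_2 = 1/2
  x^1: 6 a_3 + a_1 = 0  ->  6 a_3 = -a_1 = 1  ->  a_3 = 1/6
  x^2: 12 a_4 + a_2 = 0  ->  12 a_4 = -a_2 = -1/2  ->  a_4 = -1/24
Truncated series: y(x) = -1 - x + (1/2) x^2 + (1/6) x^3 - (1/24) x^4 + O(x^5).

a_0 = -1; a_1 = -1; a_2 = 1/2; a_3 = 1/6; a_4 = -1/24


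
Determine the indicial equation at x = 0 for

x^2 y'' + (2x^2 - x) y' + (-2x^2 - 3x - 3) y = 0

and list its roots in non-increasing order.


Divide by x^2 to reach normal form y'' + P_1(x) y' + P_2(x) y = 0 with P_1(x) = 2 - 1/x and P_2(x) = -2 - 3/x - 3/x^2.
x = 0 is a singular point because the y'-coefficient 2 - 1/x has a pole at x = 0 and the y-coefficient -2 - 3/x - 3/x^2 has a pole at x = 0.
It is a regular singular point because x P_1(x) = p(x) = 2x - 1 and x^2 P_2(x) = q(x) = -2x^2 - 3x - 3 are polynomials, hence analytic at x = 0.
p(0) = -1,  q(0) = -3.
Indicial equation: r(r-1) + p(0) r + q(0) = 0, i.e. r^2 + (p(0) - 1) r + q(0) = 0, i.e. r^2 - 2 r - 3 = 0.
Discriminant: (-2)^2 - 4(-3) = 16, so r = (2 ± 4)/2.
Solving: r_1 = 3, r_2 = -1.

indicial: r^2 - 2 r - 3 = 0; roots r_1 = 3, r_2 = -1


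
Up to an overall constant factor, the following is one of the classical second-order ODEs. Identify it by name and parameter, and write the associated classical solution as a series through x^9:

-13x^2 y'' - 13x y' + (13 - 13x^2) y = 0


All three coefficients share the factor -13; dividing through by -13 gives  x^2 y'' + x y' + (x^2 - 1) y = 0.
This matches the Bessel equation x^2 y'' + x y' + (x^2 - nu^2) y = 0 with nu^2 = 1, so nu = 1; the solution bounded at x = 0 is J_1(x).
Frobenius at x = 0: indicial roots ±nu; for r = nu the recurrence k(k + 2nu) c_k = -c_{k-2} gives the standard series J_nu(x) = sum_{k>=0} (-1)^k / (k! (k+nu)!) (x/2)^(2k+nu). Evaluate the first 5 terms:
  k = 0: (-1)^0 / (0! * 1! * 2^1) x^1 = 1/(1*1*2) x^1 = (1/2) x^1
  k = 1: (-1)^1 / (1! * 2! * 2^3) x^3 = -1/(1*2*8) x^3 = (-1/16) x^3
  k = 2: (-1)^2 / (2! * 3! * 2^5) x^5 = 1/(2*6*32) x^5 = (1/384) x^5
  k = 3: (-1)^3 / (3! * 4! * 2^7) x^7 = -1/(6*24*128) x^7 = (-1/18432) x^7
  k = 4: (-1)^4 / (4! * 5! * 2^9) x^9 = 1/(24*120*512) x^9 = (1/1474560) x^9
Hence J_1(x) = x^9/1474560 - x^7/18432 + x^5/384 - x^3/16 + x/2 + ....

J_1(x); series = x^9/1474560 - x^7/18432 + x^5/384 - x^3/16 + x/2


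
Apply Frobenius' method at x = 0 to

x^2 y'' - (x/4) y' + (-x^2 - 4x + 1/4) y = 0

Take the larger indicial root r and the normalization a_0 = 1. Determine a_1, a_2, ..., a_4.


Write in Frobenius form y'' + (p(x)/x) y' + (q(x)/x^2) y = 0:
  p(x) = -1/4,  q(x) = -x^2 - 4x + 1/4.
Indicial equation: r(r-1) + (-1/4) r + (1/4) = 0 -> roots r_1 = 1, r_2 = 1/4.
Take r = r_1 = 1. Let y(x) = x^r sum_{n>=0} a_n x^n with a_0 = 1.
Substitute y = x^r sum a_n x^n and match x^{r+n}. The recurrence is
  D(n) a_n - 4 a_{n-1} - 1 a_{n-2} = 0,  where D(n) = (r+n)(r+n-1) + (-1/4)(r+n) + (1/4).
  a_n = [4 a_{n-1} + 1 a_{n-2}] / D(n).
Since the indicial polynomial factors as (r - r_1)(r - r_2), D(n) = (r_1 + n - r_1)(r_1 + n - r_2) = n(n + 3/4).
Evaluating step by step (a_0 = 1):
  n = 1: D(1) = 1(1 + 3/4) = 7/4; numerator = 4(1) = 4; a_1 = (4)/(7/4) = 16/7
  n = 2: D(2) = 2(2 + 3/4) = 11/2; numerator = 4(16/7) + 1(1) = 71/7; a_2 = (71/7)/(11/2) = 142/77
  n = 3: D(3) = 3(3 + 3/4) = 45/4; numerator = 4(142/77) + 1(16/7) = 744/77; a_3 = (744/77)/(45/4) = 992/1155
  n = 4: D(4) = 4(4 + 3/4) = 19; numerator = 4(992/1155) + 1(142/77) = 6098/1155; a_4 = (6098/1155)/(19) = 6098/21945

r = 1; a_0 = 1; a_1 = 16/7; a_2 = 142/77; a_3 = 992/1155; a_4 = 6098/21945


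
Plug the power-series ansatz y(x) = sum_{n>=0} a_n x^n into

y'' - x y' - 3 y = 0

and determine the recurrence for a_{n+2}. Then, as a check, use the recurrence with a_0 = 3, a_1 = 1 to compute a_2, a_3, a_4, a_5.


Substitute y = sum_n a_n x^n.
y''(x) has coefficient (n+2)(n+1) a_{n+2} at x^n;
-x y'(x) has coefficient -n a_n at x^n (shift);
-3 y(x) has coefficient -3 a_n at x^n.
Matching x^n: (n+2)(n+1) a_{n+2} + (-n - 3) a_n = 0.
Thus a_{n+2} = (n + 3) / ((n+1)(n+2)) * a_n.

Check with a_0 = 3, a_1 = 1 (apply the recurrence for n = 0, 1, 2, 3): a_0 = 3, a_1 = 1, a_2 = 9/2, a_3 = 2/3, a_4 = 15/8, a_5 = 1/5.

a_(n+2) = (n + 3) / ((n+1)(n+2)) * a_n; check: a_0 = 3, a_1 = 1, a_2 = 9/2, a_3 = 2/3, a_4 = 15/8, a_5 = 1/5


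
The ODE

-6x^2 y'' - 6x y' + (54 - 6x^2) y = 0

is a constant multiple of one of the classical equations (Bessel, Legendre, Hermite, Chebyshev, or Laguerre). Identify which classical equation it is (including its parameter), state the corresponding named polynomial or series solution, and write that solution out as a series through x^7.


All three coefficients share the factor -6; dividing through by -6 gives  x^2 y'' + x y' + (x^2 - 9) y = 0.
This matches the Bessel equation x^2 y'' + x y' + (x^2 - nu^2) y = 0 with nu^2 = 9, so nu = 3; the solution bounded at x = 0 is J_3(x).
Frobenius at x = 0: indicial roots ±nu; for r = nu the recurrence k(k + 2nu) c_k = -c_{k-2} gives the standard series J_nu(x) = sum_{k>=0} (-1)^k / (k! (k+nu)!) (x/2)^(2k+nu). Evaluate the first 3 terms:
  k = 0: (-1)^0 / (0! * 3! * 2^3) x^3 = 1/(1*6*8) x^3 = (1/48) x^3
  k = 1: (-1)^1 / (1! * 4! * 2^5) x^5 = -1/(1*24*32) x^5 = (-1/768) x^5
  k = 2: (-1)^2 / (2! * 5! * 2^7) x^7 = 1/(2*120*128) x^7 = (1/30720) x^7
Hence J_3(x) = x^7/30720 - x^5/768 + x^3/48 + ....

J_3(x); series = x^7/30720 - x^5/768 + x^3/48


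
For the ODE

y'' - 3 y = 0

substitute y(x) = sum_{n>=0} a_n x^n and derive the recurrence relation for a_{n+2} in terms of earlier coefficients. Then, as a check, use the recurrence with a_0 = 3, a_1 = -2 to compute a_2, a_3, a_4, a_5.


Substitute y = sum_n a_n x^n into y'' + (const) y = 0.
y''(x) = sum_{n>=0} (n+2)(n+1) a_{n+2} x^n.
The ODE becomes sum_n [(n+2)(n+1) a_{n+2} - 3 a_n] x^n = 0.
Setting each coefficient to zero gives the recurrence:
  (n+2)(n+1) a_{n+2} - 3 a_n = 0,
  a_{n+2} = 3 / ((n+1)(n+2)) a_n.

Check with a_0 = 3, a_1 = -2 (apply the recurrence for n = 0, 1, 2, 3): a_0 = 3, a_1 = -2, a_2 = 9/2, a_3 = -1, a_4 = 9/8, a_5 = -3/20.

a_{n+2} = 3/((n+1)(n+2)) * a_n; check: a_0 = 3, a_1 = -2, a_2 = 9/2, a_3 = -1, a_4 = 9/8, a_5 = -3/20


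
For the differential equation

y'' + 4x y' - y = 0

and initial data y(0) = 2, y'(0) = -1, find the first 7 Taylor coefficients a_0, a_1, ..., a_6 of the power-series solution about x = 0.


Ansatz: y(x) = sum_{n>=0} a_n x^n, so y'(x) = sum_{n>=1} n a_n x^(n-1) and y''(x) = sum_{n>=2} n(n-1) a_n x^(n-2).
Substitute into P(x) y'' + Q(x) y' + R(x) y = 0 with P(x) = 1, Q(x) = 4x, R(x) = -1, and match powers of x.
Initial conditions: a_0 = 2, a_1 = -1.
Setting the coefficient of each power of x to zero and solving order by order (substituting the coefficients already found):
  x^0: 2 a_2 - a_0 = 0  ->  2 a_2 = a_0 = 2  ->  a_2 = 1
  x^1: 6 a_3 + 3 a_1 = 0  ->  6 a_3 = -3 a_1 = 3  ->  a_3 = 1/2
  x^2: 12 a_4 + 7 a_2 = 0  ->  12 a_4 = -7 a_2 = -7  ->  a_4 = -7/12
  x^3: 20 a_5 + 11 a_3 = 0  ->  20 a_5 = -11 a_3 = -11/2  ->  a_5 = -11/40
  x^4: 30 a_6 + 15 a_4 = 0  ->  30 a_6 = -15 a_4 = 35/4  ->  a_6 = 7/24
Truncated series: y(x) = 2 - x + x^2 + (1/2) x^3 - (7/12) x^4 - (11/40) x^5 + (7/24) x^6 + O(x^7).

a_0 = 2; a_1 = -1; a_2 = 1; a_3 = 1/2; a_4 = -7/12; a_5 = -11/40; a_6 = 7/24


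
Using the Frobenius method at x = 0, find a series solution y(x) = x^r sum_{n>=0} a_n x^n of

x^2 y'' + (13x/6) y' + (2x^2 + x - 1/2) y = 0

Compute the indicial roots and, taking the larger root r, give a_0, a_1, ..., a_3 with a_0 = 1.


Write in Frobenius form y'' + (p(x)/x) y' + (q(x)/x^2) y = 0:
  p(x) = 13/6,  q(x) = 2x^2 + x - 1/2.
Indicial equation: r(r-1) + (13/6) r + (-1/2) = 0 -> roots r_1 = 1/3, r_2 = -3/2.
Take r = r_1 = 1/3. Let y(x) = x^r sum_{n>=0} a_n x^n with a_0 = 1.
Substitute y = x^r sum a_n x^n and match x^{r+n}. The recurrence is
  D(n) a_n + 1 a_{n-1} + 2 a_{n-2} = 0,  where D(n) = (r+n)(r+n-1) + (13/6)(r+n) + (-1/2).
  a_n = [-1 a_{n-1} - 2 a_{n-2}] / D(n).
Since the indicial polynomial factors as (r - r_1)(r - r_2), D(n) = (r_1 + n - r_1)(r_1 + n - r_2) = n(n + 11/6).
Evaluating step by step (a_0 = 1):
  n = 1: D(1) = 1(1 + 11/6) = 17/6; numerator = -1(1) = -1; a_1 = (-1)/(17/6) = -6/17
  n = 2: D(2) = 2(2 + 11/6) = 23/3; numerator = -1(-6/17) - 2(1) = -28/17; a_2 = (-28/17)/(23/3) = -84/391
  n = 3: D(3) = 3(3 + 11/6) = 29/2; numerator = -1(-84/391) - 2(-6/17) = 360/391; a_3 = (360/391)/(29/2) = 720/11339

r = 1/3; a_0 = 1; a_1 = -6/17; a_2 = -84/391; a_3 = 720/11339


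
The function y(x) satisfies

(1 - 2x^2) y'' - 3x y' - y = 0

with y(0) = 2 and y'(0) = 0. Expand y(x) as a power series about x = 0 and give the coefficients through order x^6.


Ansatz: y(x) = sum_{n>=0} a_n x^n, so y'(x) = sum_{n>=1} n a_n x^(n-1) and y''(x) = sum_{n>=2} n(n-1) a_n x^(n-2).
Substitute into P(x) y'' + Q(x) y' + R(x) y = 0 with P(x) = 1 - 2x^2, Q(x) = -3x, R(x) = -1, and match powers of x.
Initial conditions: a_0 = 2, a_1 = 0.
Setting the coefficient of each power of x to zero and solving order by order (substituting the coefficients already found):
  x^0: 2 a_2 - a_0 = 0  ->  2 a_2 = a_0 = 2  ->  a_2 = 1
  x^1: 6 a_3 - 4 a_1 = 0  ->  6 a_3 = 4 a_1 = 0  ->  a_3 = 0
  x^2: 12 a_4 - 11 a_2 = 0  ->  12 a_4 = 11 a_2 = 11  ->  a_4 = 11/12
  x^3: 20 a_5 - 22 a_3 = 0  ->  20 a_5 = 22 a_3 = 0  ->  a_5 = 0
  x^4: 30 a_6 - 37 a_4 = 0  ->  30 a_6 = 37 a_4 = 407/12  ->  a_6 = 407/360
Truncated series: y(x) = 2 + x^2 + (11/12) x^4 + (407/360) x^6 + O(x^7).

a_0 = 2; a_1 = 0; a_2 = 1; a_3 = 0; a_4 = 11/12; a_5 = 0; a_6 = 407/360


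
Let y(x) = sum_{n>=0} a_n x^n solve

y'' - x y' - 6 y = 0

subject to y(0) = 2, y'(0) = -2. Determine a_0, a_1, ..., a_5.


Ansatz: y(x) = sum_{n>=0} a_n x^n, so y'(x) = sum_{n>=1} n a_n x^(n-1) and y''(x) = sum_{n>=2} n(n-1) a_n x^(n-2).
Substitute into P(x) y'' + Q(x) y' + R(x) y = 0 with P(x) = 1, Q(x) = -x, R(x) = -6, and match powers of x.
Initial conditions: a_0 = 2, a_1 = -2.
Setting the coefficient of each power of x to zero and solving order by order (substituting the coefficients already found):
  x^0: 2 a_2 - 6 a_0 = 0  ->  2 a_2 = 6 a_0 = 12  ->  a_2 = 6
  x^1: 6 a_3 - 7 a_1 = 0  ->  6 a_3 = 7 a_1 = -14  ->  a_3 = -7/3
  x^2: 12 a_4 - 8 a_2 = 0  ->  12 a_4 = 8 a_2 = 48  ->  a_4 = 4
  x^3: 20 a_5 - 9 a_3 = 0  ->  20 a_5 = 9 a_3 = -21  ->  a_5 = -21/20
Truncated series: y(x) = 2 - 2 x + 6 x^2 - (7/3) x^3 + 4 x^4 - (21/20) x^5 + O(x^6).

a_0 = 2; a_1 = -2; a_2 = 6; a_3 = -7/3; a_4 = 4; a_5 = -21/20


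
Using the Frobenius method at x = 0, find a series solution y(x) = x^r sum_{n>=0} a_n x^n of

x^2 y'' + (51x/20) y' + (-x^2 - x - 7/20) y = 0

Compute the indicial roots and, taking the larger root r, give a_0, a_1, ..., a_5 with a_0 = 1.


Write in Frobenius form y'' + (p(x)/x) y' + (q(x)/x^2) y = 0:
  p(x) = 51/20,  q(x) = -x^2 - x - 7/20.
Indicial equation: r(r-1) + (51/20) r + (-7/20) = 0 -> roots r_1 = 1/5, r_2 = -7/4.
Take r = r_1 = 1/5. Let y(x) = x^r sum_{n>=0} a_n x^n with a_0 = 1.
Substitute y = x^r sum a_n x^n and match x^{r+n}. The recurrence is
  D(n) a_n - 1 a_{n-1} - 1 a_{n-2} = 0,  where D(n) = (r+n)(r+n-1) + (51/20)(r+n) + (-7/20).
  a_n = [1 a_{n-1} + 1 a_{n-2}] / D(n).
Since the indicial polynomial factors as (r - r_1)(r - r_2), D(n) = (r_1 + n - r_1)(r_1 + n - r_2) = n(n + 39/20).
Evaluating step by step (a_0 = 1):
  n = 1: D(1) = 1(1 + 39/20) = 59/20; numerator = 1(1) = 1; a_1 = (1)/(59/20) = 20/59
  n = 2: D(2) = 2(2 + 39/20) = 79/10; numerator = 1(20/59) + 1(1) = 79/59; a_2 = (79/59)/(79/10) = 10/59
  n = 3: D(3) = 3(3 + 39/20) = 297/20; numerator = 1(10/59) + 1(20/59) = 30/59; a_3 = (30/59)/(297/20) = 200/5841
  n = 4: D(4) = 4(4 + 39/20) = 119/5; numerator = 1(200/5841) + 1(10/59) = 1190/5841; a_4 = (1190/5841)/(119/5) = 50/5841
  n = 5: D(5) = 5(5 + 39/20) = 139/4; numerator = 1(50/5841) + 1(200/5841) = 250/5841; a_5 = (250/5841)/(139/4) = 1000/811899

r = 1/5; a_0 = 1; a_1 = 20/59; a_2 = 10/59; a_3 = 200/5841; a_4 = 50/5841; a_5 = 1000/811899


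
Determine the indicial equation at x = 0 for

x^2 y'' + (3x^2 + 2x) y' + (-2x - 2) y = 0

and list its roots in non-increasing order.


Divide by x^2 to reach normal form y'' + P_1(x) y' + P_2(x) y = 0 with P_1(x) = 3 + 2/x and P_2(x) = -2/x - 2/x^2.
x = 0 is a singular point because the y'-coefficient 3 + 2/x has a pole at x = 0 and the y-coefficient -2/x - 2/x^2 has a pole at x = 0.
It is a regular singular point because x P_1(x) = p(x) = 3x + 2 and x^2 P_2(x) = q(x) = -2x - 2 are polynomials, hence analytic at x = 0.
p(0) = 2,  q(0) = -2.
Indicial equation: r(r-1) + p(0) r + q(0) = 0, i.e. r^2 + (p(0) - 1) r + q(0) = 0, i.e. r^2 + 1 r - 2 = 0.
Discriminant: (1)^2 - 4(-2) = 9, so r = (-1 ± 3)/2.
Solving: r_1 = 1, r_2 = -2.

indicial: r^2 + 1 r - 2 = 0; roots r_1 = 1, r_2 = -2


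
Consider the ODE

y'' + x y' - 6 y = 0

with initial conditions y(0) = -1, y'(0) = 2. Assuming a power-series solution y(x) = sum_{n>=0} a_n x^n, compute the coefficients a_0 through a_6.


Ansatz: y(x) = sum_{n>=0} a_n x^n, so y'(x) = sum_{n>=1} n a_n x^(n-1) and y''(x) = sum_{n>=2} n(n-1) a_n x^(n-2).
Substitute into P(x) y'' + Q(x) y' + R(x) y = 0 with P(x) = 1, Q(x) = x, R(x) = -6, and match powers of x.
Initial conditions: a_0 = -1, a_1 = 2.
Setting the coefficient of each power of x to zero and solving order by order (substituting the coefficients already found):
  x^0: 2 a_2 - 6 a_0 = 0  ->  2 a_2 = 6 a_0 = -6  ->  a_2 = -3
  x^1: 6 a_3 - 5 a_1 = 0  ->  6 a_3 = 5 a_1 = 10  ->  a_3 = 5/3
  x^2: 12 a_4 - 4 a_2 = 0  ->  12 a_4 = 4 a_2 = -12  ->  a_4 = -1
  x^3: 20 a_5 - 3 a_3 = 0  ->  20 a_5 = 3 a_3 = 5  ->  a_5 = 1/4
  x^4: 30 a_6 - 2 a_4 = 0  ->  30 a_6 = 2 a_4 = -2  ->  a_6 = -1/15
Truncated series: y(x) = -1 + 2 x - 3 x^2 + (5/3) x^3 - x^4 + (1/4) x^5 - (1/15) x^6 + O(x^7).

a_0 = -1; a_1 = 2; a_2 = -3; a_3 = 5/3; a_4 = -1; a_5 = 1/4; a_6 = -1/15


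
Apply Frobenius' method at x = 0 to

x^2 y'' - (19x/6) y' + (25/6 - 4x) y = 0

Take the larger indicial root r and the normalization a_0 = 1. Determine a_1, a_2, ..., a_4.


Write in Frobenius form y'' + (p(x)/x) y' + (q(x)/x^2) y = 0:
  p(x) = -19/6,  q(x) = 25/6 - 4x.
Indicial equation: r(r-1) + (-19/6) r + (25/6) = 0 -> roots r_1 = 5/2, r_2 = 5/3.
Take r = r_1 = 5/2. Let y(x) = x^r sum_{n>=0} a_n x^n with a_0 = 1.
Substitute y = x^r sum a_n x^n and match x^{r+n}. The recurrence is
  D(n) a_n - 4 a_{n-1} = 0,  where D(n) = (r+n)(r+n-1) + (-19/6)(r+n) + (25/6).
  a_n = 4 / D(n) * a_{n-1}.
Since the indicial polynomial factors as (r - r_1)(r - r_2), D(n) = (r_1 + n - r_1)(r_1 + n - r_2) = n(n + 5/6).
Evaluating step by step (a_0 = 1):
  n = 1: D(1) = 1(1 + 5/6) = 11/6; numerator = 4(1) = 4; a_1 = (4)/(11/6) = 24/11
  n = 2: D(2) = 2(2 + 5/6) = 17/3; numerator = 4(24/11) = 96/11; a_2 = (96/11)/(17/3) = 288/187
  n = 3: D(3) = 3(3 + 5/6) = 23/2; numerator = 4(288/187) = 1152/187; a_3 = (1152/187)/(23/2) = 2304/4301
  n = 4: D(4) = 4(4 + 5/6) = 58/3; numerator = 4(2304/4301) = 9216/4301; a_4 = (9216/4301)/(58/3) = 13824/124729

r = 5/2; a_0 = 1; a_1 = 24/11; a_2 = 288/187; a_3 = 2304/4301; a_4 = 13824/124729


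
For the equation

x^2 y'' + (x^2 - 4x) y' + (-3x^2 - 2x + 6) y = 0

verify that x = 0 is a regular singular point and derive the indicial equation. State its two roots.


Divide by x^2 to reach normal form y'' + P_1(x) y' + P_2(x) y = 0 with P_1(x) = 1 - 4/x and P_2(x) = -3 - 2/x + 6/x^2.
x = 0 is a singular point because the y'-coefficient 1 - 4/x has a pole at x = 0 and the y-coefficient -3 - 2/x + 6/x^2 has a pole at x = 0.
It is a regular singular point because x P_1(x) = p(x) = x - 4 and x^2 P_2(x) = q(x) = -3x^2 - 2x + 6 are polynomials, hence analytic at x = 0.
p(0) = -4,  q(0) = 6.
Indicial equation: r(r-1) + p(0) r + q(0) = 0, i.e. r^2 + (p(0) - 1) r + q(0) = 0, i.e. r^2 - 5 r + 6 = 0.
Discriminant: (-5)^2 - 4(6) = 1, so r = (5 ± 1)/2.
Solving: r_1 = 3, r_2 = 2.

indicial: r^2 - 5 r + 6 = 0; roots r_1 = 3, r_2 = 2


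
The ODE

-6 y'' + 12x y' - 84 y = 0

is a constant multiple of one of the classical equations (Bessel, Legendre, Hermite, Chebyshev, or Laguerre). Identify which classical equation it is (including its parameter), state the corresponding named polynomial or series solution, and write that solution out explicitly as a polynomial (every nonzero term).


All three coefficients share the factor -6; dividing through by -6 gives  y'' - 2x y' + 14 y = 0.
This matches the Hermite equation y'' - 2x y' + 2n y = 0 with 2n = 14, so n = 7; the polynomial solution is H_7(x).
With y = sum_k a_k x^k, matching x^k gives (k+2)(k+1) a_{k+2} = 2(k - n) a_k = 2(k - 7) a_k. The right side vanishes at k = 7, so the series with the parity of 7 terminates at degree 7.
Standard normalization: leading coefficient of H_n is 2^n, so a_7 = 2^7 = 128. Work downward with a_k = (k+1)(k+2) a_{k+2} / (2(k - n)):
  a_5 = (6)(7)(128) / (2(5 - 7)) = 5376/(-4) = -1344
  a_3 = (4)(5)(-1344) / (2(3 - 7)) = -26880/(-8) = 3360
  a_1 = (2)(3)(3360) / (2(1 - 7)) = 20160/(-12) = -1680
Hence H_7(x) = 128 x^7 - 1344 x^5 + 3360 x^3 - 1680 x.

H_7(x); series = 128 x^7 - 1344 x^5 + 3360 x^3 - 1680 x


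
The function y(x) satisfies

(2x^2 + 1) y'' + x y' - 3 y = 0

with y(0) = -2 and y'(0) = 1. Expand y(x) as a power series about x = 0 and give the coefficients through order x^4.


Ansatz: y(x) = sum_{n>=0} a_n x^n, so y'(x) = sum_{n>=1} n a_n x^(n-1) and y''(x) = sum_{n>=2} n(n-1) a_n x^(n-2).
Substitute into P(x) y'' + Q(x) y' + R(x) y = 0 with P(x) = 2x^2 + 1, Q(x) = x, R(x) = -3, and match powers of x.
Initial conditions: a_0 = -2, a_1 = 1.
Setting the coefficient of each power of x to zero and solving order by order (substituting the coefficients already found):
  x^0: 2 a_2 - 3 a_0 = 0  ->  2 a_2 = 3 a_0 = -6  ->  a_2 = -3
  x^1: 6 a_3 - 2 a_1 = 0  ->  6 a_3 = 2 a_1 = 2  ->  a_3 = 1/3
  x^2: 12 a_4 + 3 a_2 = 0  ->  12 a_4 = -3 a_2 = 9  ->  a_4 = 3/4
Truncated series: y(x) = -2 + x - 3 x^2 + (1/3) x^3 + (3/4) x^4 + O(x^5).

a_0 = -2; a_1 = 1; a_2 = -3; a_3 = 1/3; a_4 = 3/4
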